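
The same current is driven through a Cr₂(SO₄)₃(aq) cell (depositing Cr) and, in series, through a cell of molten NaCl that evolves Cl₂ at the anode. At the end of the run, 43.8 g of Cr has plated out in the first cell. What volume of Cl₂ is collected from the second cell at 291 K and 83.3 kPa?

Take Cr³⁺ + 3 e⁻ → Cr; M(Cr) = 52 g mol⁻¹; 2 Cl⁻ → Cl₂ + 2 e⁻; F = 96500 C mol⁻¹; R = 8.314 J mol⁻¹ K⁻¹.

36.7 L

n(Cr) = 43.8 / 52 = 0.8423 mol, so n(e⁻) = 3 × 0.8423 = 2.527 mol.
The cells are in series, so the same 2.527 mol of electrons passes through the second cell.
2 Cl⁻ → Cl₂ + 2 e⁻ — 2 mol e⁻ per mol Cl₂, so n(Cl₂) = 2.527/2 = 1.263 mol.
V = nRT/P = (1.263 × 8.314 × 291) / (83.3 × 10³) = 0.0367 m³ = 36.7 L.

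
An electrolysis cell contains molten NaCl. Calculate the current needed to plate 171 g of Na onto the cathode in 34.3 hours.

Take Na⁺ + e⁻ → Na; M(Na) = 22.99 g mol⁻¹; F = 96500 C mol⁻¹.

5.81 A

n(Na) = 171 / 22.99 = 7.438 mol.
n(e⁻) = 1 × 7.438 = 7.438 mol.
Q = n(e⁻)·F = 7.438 × 96500 = 717800 C.
I = Q/t = 717800 / 123480 s = 5.81 A.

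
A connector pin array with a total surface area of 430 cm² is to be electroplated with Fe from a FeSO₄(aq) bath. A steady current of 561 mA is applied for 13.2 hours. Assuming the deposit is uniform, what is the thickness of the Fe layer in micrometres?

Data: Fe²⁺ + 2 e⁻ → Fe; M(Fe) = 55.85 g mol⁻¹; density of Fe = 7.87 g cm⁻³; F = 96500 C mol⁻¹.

Q = I·t = 0.5610 × 47520 = 26660 C; n(e⁻) = 0.2763 mol.
n(Fe) = n(e⁻)/2 = 0.1381 mol, so m = 0.1381 × 55.85 = 7.714 g.
Volume = m/ρ = 7.714 / 7.87 = 0.9802 cm³.
Thickness = V/A = 0.9802 / 430 = 0.00228 cm = 22.8 μm.

22.8 μm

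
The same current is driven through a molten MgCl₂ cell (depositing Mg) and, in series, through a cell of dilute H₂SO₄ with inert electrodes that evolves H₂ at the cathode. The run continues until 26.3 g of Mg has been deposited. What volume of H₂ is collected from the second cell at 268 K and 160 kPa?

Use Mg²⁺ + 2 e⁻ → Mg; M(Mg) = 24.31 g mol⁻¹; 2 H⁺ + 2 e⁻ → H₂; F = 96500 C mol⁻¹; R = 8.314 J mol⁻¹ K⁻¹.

15.1 L

n(Mg) = 26.3 / 24.31 = 1.082 mol, so n(e⁻) = 2 × 1.082 = 2.164 mol.
The cells are in series, so the same 2.164 mol of electrons passes through the second cell.
2 H⁺ + 2 e⁻ → H₂ — 2 mol e⁻ per mol H₂, so n(H₂) = 2.164/2 = 1.082 mol.
V = nRT/P = (1.082 × 8.314 × 268) / (160 × 10³) = 0.0151 m³ = 15.1 L.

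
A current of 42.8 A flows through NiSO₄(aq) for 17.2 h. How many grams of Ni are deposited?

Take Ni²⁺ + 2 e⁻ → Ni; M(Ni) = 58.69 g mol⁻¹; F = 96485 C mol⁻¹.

Q = I·t = 42.80 A × 61920 s = 2650000 C.
n(e⁻) = Q/F = 2650000 / 96485 = 27.47 mol.
Ni²⁺ + 2 e⁻ → Ni, so n(Ni) = n(e⁻)/2 = 13.73 mol.
m = n·M = 13.73 × 58.69 = 806 g.

806 g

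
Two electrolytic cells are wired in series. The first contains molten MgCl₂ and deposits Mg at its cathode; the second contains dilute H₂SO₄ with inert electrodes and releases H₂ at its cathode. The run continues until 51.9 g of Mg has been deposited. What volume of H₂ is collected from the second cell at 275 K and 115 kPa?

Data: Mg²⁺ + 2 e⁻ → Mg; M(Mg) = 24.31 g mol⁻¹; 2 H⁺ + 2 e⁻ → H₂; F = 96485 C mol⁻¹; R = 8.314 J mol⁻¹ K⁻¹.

n(Mg) = 51.9 / 24.31 = 2.135 mol, so n(e⁻) = 2 × 2.135 = 4.270 mol.
The cells are in series, so the same 4.270 mol of electrons passes through the second cell.
2 H⁺ + 2 e⁻ → H₂ — 2 mol e⁻ per mol H₂, so n(H₂) = 4.270/2 = 2.135 mol.
V = nRT/P = (2.135 × 8.314 × 275) / (115 × 10³) = 0.0424 m³ = 42.4 L.

42.4 L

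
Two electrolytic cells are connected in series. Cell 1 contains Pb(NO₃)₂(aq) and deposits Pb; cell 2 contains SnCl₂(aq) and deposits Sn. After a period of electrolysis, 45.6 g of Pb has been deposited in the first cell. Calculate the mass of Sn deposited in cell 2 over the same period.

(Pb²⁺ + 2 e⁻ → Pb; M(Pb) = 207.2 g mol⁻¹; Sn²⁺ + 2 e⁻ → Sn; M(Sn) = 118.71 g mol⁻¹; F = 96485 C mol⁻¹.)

n(Pb) = 45.6 / 207.2 = 0.2201 mol.
Since Pb²⁺ + 2 e⁻ → Pb, n(e⁻) passed = 2 × 0.2201 = 0.4402 mol.
Cells in series carry the same charge, so the same 0.4402 mol of electrons passes through cell 2.
Sn²⁺ + 2 e⁻ → Sn, so n(Sn) = 0.4402 / 2 = 0.2201 mol.
m(Sn) = 0.2201 × 118.71 = 26.1 g.

26.1 g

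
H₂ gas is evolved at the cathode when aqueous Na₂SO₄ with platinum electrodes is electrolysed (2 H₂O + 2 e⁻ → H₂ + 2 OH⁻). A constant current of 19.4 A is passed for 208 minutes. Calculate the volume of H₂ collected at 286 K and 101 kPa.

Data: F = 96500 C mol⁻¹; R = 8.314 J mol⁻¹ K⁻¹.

Q = I·t = 19.40 A × 12480 s = 242100 C.
n(e⁻) = Q/F = 242100 / 96500 = 2.509 mol.
2 electrons are transferred per H₂ molecule, so n(H₂) = 2.509 / 2 = 1.254 mol.
V = nRT/P = (1.254 × 8.314 × 286) / (101 × 10³ Pa) = 0.0295 m³ = 29.5 L.

29.5 L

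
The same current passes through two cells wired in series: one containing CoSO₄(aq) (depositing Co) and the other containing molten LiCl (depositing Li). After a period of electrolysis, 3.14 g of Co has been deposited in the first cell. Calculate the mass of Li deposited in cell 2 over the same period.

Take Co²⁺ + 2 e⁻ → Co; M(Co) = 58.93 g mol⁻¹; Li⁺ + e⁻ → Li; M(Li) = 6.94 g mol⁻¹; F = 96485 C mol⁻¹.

n(Co) = 3.14 / 58.93 = 0.05328 mol.
Since Co²⁺ + 2 e⁻ → Co, n(e⁻) passed = 2 × 0.05328 = 0.1066 mol.
Cells in series carry the same charge, so the same 0.1066 mol of electrons passes through cell 2.
Li⁺ + e⁻ → Li, so n(Li) = 0.1066 / 1 = 0.1066 mol.
m(Li) = 0.1066 × 6.94 = 0.740 g.

0.740 g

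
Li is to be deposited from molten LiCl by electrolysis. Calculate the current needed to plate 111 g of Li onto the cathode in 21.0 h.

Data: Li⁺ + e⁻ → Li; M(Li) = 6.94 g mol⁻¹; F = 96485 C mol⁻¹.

20.4 A

n(Li) = 111 / 6.94 = 15.99 mol.
n(e⁻) = 1 × 15.99 = 15.99 mol.
Q = n(e⁻)·F = 15.99 × 96485 = 1543000 C.
I = Q/t = 1543000 / 75600 s = 20.4 A.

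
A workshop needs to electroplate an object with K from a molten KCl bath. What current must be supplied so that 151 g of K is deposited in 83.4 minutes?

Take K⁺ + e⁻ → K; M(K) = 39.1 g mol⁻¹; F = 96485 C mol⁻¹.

n(K) = 151 / 39.1 = 3.862 mol.
n(e⁻) = 1 × 3.862 = 3.862 mol.
Q = n(e⁻)·F = 3.862 × 96485 = 372600 C.
I = Q/t = 372600 / 5004.0 s = 74.5 A.

74.5 A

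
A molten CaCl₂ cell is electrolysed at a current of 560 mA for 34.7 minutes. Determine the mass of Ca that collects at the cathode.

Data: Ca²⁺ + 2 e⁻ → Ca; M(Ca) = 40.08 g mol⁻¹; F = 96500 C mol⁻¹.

0.242 g

Q = I·t = 0.5600 A × 2082.0 s = 1166 C.
n(e⁻) = Q/F = 1166 / 96500 = 0.01208 mol.
Ca²⁺ + 2 e⁻ → Ca, so n(Ca) = n(e⁻)/2 = 0.006041 mol.
m = n·M = 0.006041 × 40.08 = 0.242 g.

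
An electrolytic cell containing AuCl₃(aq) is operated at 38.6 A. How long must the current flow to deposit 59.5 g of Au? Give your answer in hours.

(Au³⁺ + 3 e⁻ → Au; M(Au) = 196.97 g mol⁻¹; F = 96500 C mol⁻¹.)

n(Au) = m/M = 59.5 / 196.97 = 0.3021 mol.
Each Au atom requires 3 electrons, so n(e⁻) = 3 × 0.3021 = 0.9062 mol.
Q = n(e⁻)·F = 0.9062 × 96500 = 87450 C.
t = Q/I = 87450 / 38.60 A = 2266 s = 0.629 h.

0.629 h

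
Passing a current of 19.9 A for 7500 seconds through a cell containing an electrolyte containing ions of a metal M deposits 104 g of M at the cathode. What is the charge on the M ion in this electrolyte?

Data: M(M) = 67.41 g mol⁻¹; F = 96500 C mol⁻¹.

+1

Q = I·t = 19.90 A × 7500.0 s = 149200 C, so n(e⁻) = 149200/96500 = 1.547 mol.
n(M) deposited = 104 / 67.41 = 1.543 mol.
Electrons per atom = n(e⁻)/n(M) = 1.547 / 1.543 = 1.00 ≈ 1, so the ion is M⁺.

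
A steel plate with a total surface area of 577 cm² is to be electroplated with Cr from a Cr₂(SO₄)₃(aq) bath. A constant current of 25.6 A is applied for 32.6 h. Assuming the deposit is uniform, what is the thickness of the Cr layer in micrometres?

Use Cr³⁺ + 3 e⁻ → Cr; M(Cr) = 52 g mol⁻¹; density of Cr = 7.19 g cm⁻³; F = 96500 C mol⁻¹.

Q = I·t = 25.60 × 117360 = 3004000 C; n(e⁻) = 31.13 mol.
n(Cr) = n(e⁻)/3 = 10.38 mol, so m = 10.38 × 52 = 539.7 g.
Volume = m/ρ = 539.7 / 7.19 = 75.06 cm³.
Thickness = V/A = 75.06 / 577 = 0.130 cm = 1300 μm.

1300 μm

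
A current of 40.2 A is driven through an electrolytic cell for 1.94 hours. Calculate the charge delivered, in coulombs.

2.81 × 10⁵ C

Q = I·t = 40.20 A × 6984.0 s = 2.81 × 10⁵ C.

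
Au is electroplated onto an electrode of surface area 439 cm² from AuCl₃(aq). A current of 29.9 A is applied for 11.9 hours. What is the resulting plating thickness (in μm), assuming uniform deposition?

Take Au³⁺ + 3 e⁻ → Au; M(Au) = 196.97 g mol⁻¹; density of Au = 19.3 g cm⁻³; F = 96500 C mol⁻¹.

Q = I·t = 29.90 × 42840 = 1281000 C; n(e⁻) = 13.27 mol.
n(Au) = n(e⁻)/3 = 4.425 mol, so m = 4.425 × 196.97 = 871.5 g.
Volume = m/ρ = 871.5 / 19.3 = 45.16 cm³.
Thickness = V/A = 45.16 / 439 = 0.103 cm = 1030 μm.

1030 μm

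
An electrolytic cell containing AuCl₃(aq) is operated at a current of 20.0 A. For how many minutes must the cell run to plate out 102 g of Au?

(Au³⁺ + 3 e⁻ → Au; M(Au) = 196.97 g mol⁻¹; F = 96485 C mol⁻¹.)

n(Au) = m/M = 102 / 196.97 = 0.5178 mol.
Each Au atom requires 3 electrons, so n(e⁻) = 3 × 0.5178 = 1.554 mol.
Q = n(e⁻)·F = 1.554 × 96485 = 149900 C.
t = Q/I = 149900 / 20.00 A = 7495 s = 125 min.

125 min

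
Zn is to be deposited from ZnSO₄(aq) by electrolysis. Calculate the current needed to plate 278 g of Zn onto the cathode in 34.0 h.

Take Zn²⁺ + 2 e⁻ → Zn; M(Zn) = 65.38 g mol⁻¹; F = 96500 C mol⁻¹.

6.70 A

n(Zn) = 278 / 65.38 = 4.252 mol.
n(e⁻) = 2 × 4.252 = 8.504 mol.
Q = n(e⁻)·F = 8.504 × 96500 = 820600 C.
I = Q/t = 820600 / 122400 s = 6.70 A.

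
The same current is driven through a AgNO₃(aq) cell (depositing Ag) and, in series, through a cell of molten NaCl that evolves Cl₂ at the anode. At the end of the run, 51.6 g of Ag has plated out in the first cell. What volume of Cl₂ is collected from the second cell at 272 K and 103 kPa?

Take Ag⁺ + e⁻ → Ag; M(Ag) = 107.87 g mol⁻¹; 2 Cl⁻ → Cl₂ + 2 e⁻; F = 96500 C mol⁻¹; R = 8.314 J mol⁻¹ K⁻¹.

5.25 L

n(Ag) = 51.6 / 107.87 = 0.4784 mol, so n(e⁻) = 1 × 0.4784 = 0.4784 mol.
The cells are in series, so the same 0.4784 mol of electrons passes through the second cell.
2 Cl⁻ → Cl₂ + 2 e⁻ — 2 mol e⁻ per mol Cl₂, so n(Cl₂) = 0.4784/2 = 0.2392 mol.
V = nRT/P = (0.2392 × 8.314 × 272) / (103 × 10³) = 0.00525 m³ = 5.25 L.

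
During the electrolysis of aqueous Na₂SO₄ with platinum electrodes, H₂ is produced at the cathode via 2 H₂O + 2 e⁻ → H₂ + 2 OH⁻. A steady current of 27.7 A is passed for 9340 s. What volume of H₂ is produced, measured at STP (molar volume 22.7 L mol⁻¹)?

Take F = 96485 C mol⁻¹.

Q = I·t = 27.70 A × 9340.0 s = 258700 C.
n(e⁻) = Q/F = 258700 / 96485 = 2.681 mol.
2 electrons are transferred per H₂ molecule, so n(H₂) = 2.681 / 2 = 1.341 mol.
V = n × V_m = 1.341 × 22.7 = 30.4 L.

30.4 L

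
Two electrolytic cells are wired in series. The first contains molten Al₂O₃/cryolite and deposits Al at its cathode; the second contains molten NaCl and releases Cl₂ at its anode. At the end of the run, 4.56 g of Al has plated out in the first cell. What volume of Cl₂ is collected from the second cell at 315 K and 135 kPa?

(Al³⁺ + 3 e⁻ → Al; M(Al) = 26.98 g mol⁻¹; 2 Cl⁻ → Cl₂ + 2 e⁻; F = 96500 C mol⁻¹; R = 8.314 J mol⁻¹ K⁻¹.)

4.92 L

n(Al) = 4.56 / 26.98 = 0.1690 mol, so n(e⁻) = 3 × 0.1690 = 0.5070 mol.
The cells are in series, so the same 0.5070 mol of electrons passes through the second cell.
2 Cl⁻ → Cl₂ + 2 e⁻ — 2 mol e⁻ per mol Cl₂, so n(Cl₂) = 0.5070/2 = 0.2535 mol.
V = nRT/P = (0.2535 × 8.314 × 315) / (135 × 10³) = 0.00492 m³ = 4.92 L.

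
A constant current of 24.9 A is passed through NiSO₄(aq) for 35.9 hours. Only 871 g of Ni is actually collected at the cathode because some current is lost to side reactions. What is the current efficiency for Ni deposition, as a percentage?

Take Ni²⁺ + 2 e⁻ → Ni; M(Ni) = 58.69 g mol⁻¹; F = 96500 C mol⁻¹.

Q = I·t = 24.90 × 129240 = 3218000 C; n(e⁻) = 3218000/96500 = 33.35 mol.
Theoretical n(Ni) = n(e⁻)/2 = 16.67 mol, i.e. m_theo = 16.67 × 58.69 = 978.6 g.
Efficiency = m_actual / m_theo = 871 / 978.6 = 89.0 %.

89.0 %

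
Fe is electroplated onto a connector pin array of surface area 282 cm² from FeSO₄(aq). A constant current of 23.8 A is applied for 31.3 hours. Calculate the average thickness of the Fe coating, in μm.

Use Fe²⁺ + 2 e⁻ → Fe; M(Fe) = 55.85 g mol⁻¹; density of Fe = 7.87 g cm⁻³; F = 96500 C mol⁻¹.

Q = I·t = 23.80 × 112680 = 2682000 C; n(e⁻) = 27.79 mol.
n(Fe) = n(e⁻)/2 = 13.90 mol, so m = 13.90 × 55.85 = 776.0 g.
Volume = m/ρ = 776.0 / 7.87 = 98.61 cm³.
Thickness = V/A = 98.61 / 282 = 0.350 cm = 3500 μm.

3500 μm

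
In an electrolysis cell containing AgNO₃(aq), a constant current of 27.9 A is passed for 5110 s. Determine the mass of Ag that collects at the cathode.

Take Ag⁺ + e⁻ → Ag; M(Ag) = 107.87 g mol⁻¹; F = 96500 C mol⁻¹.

Q = I·t = 27.90 A × 5110.0 s = 142600 C.
n(e⁻) = Q/F = 142600 / 96500 = 1.477 mol.
Ag⁺ + e⁻ → Ag, so n(Ag) = n(e⁻)/1 = 1.477 mol.
m = n·M = 1.477 × 107.87 = 159 g.

159 g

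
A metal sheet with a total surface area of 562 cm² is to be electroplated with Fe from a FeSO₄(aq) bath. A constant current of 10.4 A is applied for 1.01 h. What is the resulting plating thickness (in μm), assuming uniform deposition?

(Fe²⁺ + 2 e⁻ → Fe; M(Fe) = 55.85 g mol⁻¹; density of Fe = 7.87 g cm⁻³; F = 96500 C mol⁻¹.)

24.7 μm

Q = I·t = 10.40 × 3636.0 = 37810 C; n(e⁻) = 0.3919 mol.
n(Fe) = n(e⁻)/2 = 0.1959 mol, so m = 0.1959 × 55.85 = 10.94 g.
Volume = m/ρ = 10.94 / 7.87 = 1.390 cm³.
Thickness = V/A = 1.390 / 562 = 0.00247 cm = 24.7 μm.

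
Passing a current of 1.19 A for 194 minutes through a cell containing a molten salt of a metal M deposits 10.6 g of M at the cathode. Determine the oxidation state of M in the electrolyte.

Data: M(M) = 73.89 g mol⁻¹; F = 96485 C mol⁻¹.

+1

Q = I·t = 1.190 A × 11640 s = 13850 C, so n(e⁻) = 13850/96485 = 0.1436 mol.
n(M) deposited = 10.6 / 73.89 = 0.1435 mol.
Electrons per atom = n(e⁻)/n(M) = 0.1436 / 0.1435 = 1.00 ≈ 1, so the ion is M⁺.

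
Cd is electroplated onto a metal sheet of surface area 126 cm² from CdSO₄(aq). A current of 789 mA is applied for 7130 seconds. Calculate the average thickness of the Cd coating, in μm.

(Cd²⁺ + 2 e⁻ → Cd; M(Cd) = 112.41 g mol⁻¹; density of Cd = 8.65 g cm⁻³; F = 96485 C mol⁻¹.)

30.1 μm

Q = I·t = 0.7890 × 7130.0 = 5626 C; n(e⁻) = 0.05831 mol.
n(Cd) = n(e⁻)/2 = 0.02915 mol, so m = 0.02915 × 112.41 = 3.277 g.
Volume = m/ρ = 3.277 / 8.65 = 0.3788 cm³.
Thickness = V/A = 0.3788 / 126 = 0.00301 cm = 30.1 μm.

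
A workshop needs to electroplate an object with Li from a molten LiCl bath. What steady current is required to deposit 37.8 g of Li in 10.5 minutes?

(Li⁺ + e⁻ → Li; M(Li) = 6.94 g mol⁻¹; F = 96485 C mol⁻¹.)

834 A

n(Li) = 37.8 / 6.94 = 5.447 mol.
n(e⁻) = 1 × 5.447 = 5.447 mol.
Q = n(e⁻)·F = 5.447 × 96485 = 525500 C.
I = Q/t = 525500 / 630.00 s = 834 A.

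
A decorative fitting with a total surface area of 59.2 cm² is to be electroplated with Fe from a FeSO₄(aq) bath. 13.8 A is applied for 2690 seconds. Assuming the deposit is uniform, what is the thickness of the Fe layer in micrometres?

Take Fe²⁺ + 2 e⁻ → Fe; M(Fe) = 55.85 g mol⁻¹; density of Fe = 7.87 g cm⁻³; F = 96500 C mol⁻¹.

Q = I·t = 13.80 × 2690.0 = 37120 C; n(e⁻) = 0.3847 mol.
n(Fe) = n(e⁻)/2 = 0.1923 mol, so m = 0.1923 × 55.85 = 10.74 g.
Volume = m/ρ = 10.74 / 7.87 = 1.365 cm³.
Thickness = V/A = 1.365 / 59.2 = 0.0231 cm = 231 μm.

231 μm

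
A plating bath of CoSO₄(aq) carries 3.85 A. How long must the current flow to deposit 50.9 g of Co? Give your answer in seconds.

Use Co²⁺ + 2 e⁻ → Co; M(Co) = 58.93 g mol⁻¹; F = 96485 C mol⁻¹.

43300 s

n(Co) = m/M = 50.9 / 58.93 = 0.8637 mol.
Each Co atom requires 2 electrons, so n(e⁻) = 2 × 0.8637 = 1.727 mol.
Q = n(e⁻)·F = 1.727 × 96485 = 166700 C.
t = Q/I = 166700 / 3.850 A = 43290 s.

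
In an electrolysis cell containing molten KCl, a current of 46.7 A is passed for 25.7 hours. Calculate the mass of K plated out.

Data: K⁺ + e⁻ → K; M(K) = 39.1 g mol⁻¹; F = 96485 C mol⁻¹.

Q = I·t = 46.70 A × 92520 s = 4321000 C.
n(e⁻) = Q/F = 4321000 / 96485 = 44.78 mol.
K⁺ + e⁻ → K, so n(K) = n(e⁻)/1 = 44.78 mol.
m = n·M = 44.78 × 39.1 = 1750 g.

1750 g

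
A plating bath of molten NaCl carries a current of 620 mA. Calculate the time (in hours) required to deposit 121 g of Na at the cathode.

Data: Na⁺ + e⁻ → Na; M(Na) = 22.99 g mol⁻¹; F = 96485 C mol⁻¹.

228 h

n(Na) = m/M = 121 / 22.99 = 5.263 mol.
Each Na atom requires 1 electron, so n(e⁻) = 1 × 5.263 = 5.263 mol.
Q = n(e⁻)·F = 5.263 × 96485 = 507800 C.
t = Q/I = 507800 / 0.6200 A = 819100 s = 228 h.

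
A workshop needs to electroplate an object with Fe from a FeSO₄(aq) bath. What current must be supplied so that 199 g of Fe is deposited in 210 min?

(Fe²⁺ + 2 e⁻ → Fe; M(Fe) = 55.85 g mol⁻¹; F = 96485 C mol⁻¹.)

n(Fe) = 199 / 55.85 = 3.563 mol.
n(e⁻) = 2 × 3.563 = 7.126 mol.
Q = n(e⁻)·F = 7.126 × 96485 = 687600 C.
I = Q/t = 687600 / 12600 s = 54.6 A.

54.6 A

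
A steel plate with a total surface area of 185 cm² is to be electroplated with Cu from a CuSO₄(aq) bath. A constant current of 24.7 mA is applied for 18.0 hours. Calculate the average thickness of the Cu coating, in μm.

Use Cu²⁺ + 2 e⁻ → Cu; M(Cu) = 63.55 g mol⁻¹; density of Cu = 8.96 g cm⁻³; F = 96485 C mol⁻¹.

3.18 μm

Q = I·t = 0.02470 × 64800 = 1601 C; n(e⁻) = 0.01659 mol.
n(Cu) = n(e⁻)/2 = 0.008294 mol, so m = 0.008294 × 63.55 = 0.5271 g.
Volume = m/ρ = 0.5271 / 8.96 = 0.05883 cm³.
Thickness = V/A = 0.05883 / 185 = 3.18 × 10⁻⁴ cm = 3.18 μm.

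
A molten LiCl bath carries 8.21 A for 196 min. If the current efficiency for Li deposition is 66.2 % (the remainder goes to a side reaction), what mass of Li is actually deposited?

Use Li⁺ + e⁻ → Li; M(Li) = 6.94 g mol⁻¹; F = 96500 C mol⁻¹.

4.60 g

Q = I·t = 8.210 × 11760 = 96550 C.
n(e⁻) = 96550/96500 = 1.001 mol; theoretically n(Li) = 1.001/1 = 1.001 mol, m_theo = 6.944 g.
At 66.2 % efficiency, m_actual = 0.662 × 6.944 = 4.60 g.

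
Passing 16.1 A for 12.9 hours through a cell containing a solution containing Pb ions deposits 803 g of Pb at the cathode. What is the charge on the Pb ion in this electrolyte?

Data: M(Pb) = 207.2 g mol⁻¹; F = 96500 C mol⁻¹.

Q = I·t = 16.10 A × 46440 s = 747700 C, so n(e⁻) = 747700/96500 = 7.748 mol.
n(Pb) deposited = 803 / 207.2 = 3.875 mol.
Electrons per atom = n(e⁻)/n(Pb) = 7.748 / 3.875 = 2.00 ≈ 2, so the ion is Pb²⁺.

+2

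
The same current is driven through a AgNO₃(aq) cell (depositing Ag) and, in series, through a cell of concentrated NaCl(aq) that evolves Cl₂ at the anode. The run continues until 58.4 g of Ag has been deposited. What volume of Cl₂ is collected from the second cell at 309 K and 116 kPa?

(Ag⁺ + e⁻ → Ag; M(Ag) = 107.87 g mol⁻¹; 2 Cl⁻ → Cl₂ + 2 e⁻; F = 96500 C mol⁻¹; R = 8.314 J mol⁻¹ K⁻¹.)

6.00 L

n(Ag) = 58.4 / 107.87 = 0.5414 mol, so n(e⁻) = 1 × 0.5414 = 0.5414 mol.
The cells are in series, so the same 0.5414 mol of electrons passes through the second cell.
2 Cl⁻ → Cl₂ + 2 e⁻ — 2 mol e⁻ per mol Cl₂, so n(Cl₂) = 0.5414/2 = 0.2707 mol.
V = nRT/P = (0.2707 × 8.314 × 309) / (116 × 10³) = 0.00600 m³ = 6.00 L.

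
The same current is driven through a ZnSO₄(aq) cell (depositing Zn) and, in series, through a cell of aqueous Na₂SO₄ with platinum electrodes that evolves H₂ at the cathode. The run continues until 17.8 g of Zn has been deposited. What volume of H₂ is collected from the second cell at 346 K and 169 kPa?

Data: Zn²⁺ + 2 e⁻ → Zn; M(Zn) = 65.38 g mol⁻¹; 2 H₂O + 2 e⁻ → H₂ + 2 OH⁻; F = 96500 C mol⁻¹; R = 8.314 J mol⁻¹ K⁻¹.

4.63 L

n(Zn) = 17.8 / 65.38 = 0.2723 mol, so n(e⁻) = 2 × 0.2723 = 0.5445 mol.
The cells are in series, so the same 0.5445 mol of electrons passes through the second cell.
2 H₂O + 2 e⁻ → H₂ + 2 OH⁻ — 2 mol e⁻ per mol H₂, so n(H₂) = 0.5445/2 = 0.2723 mol.
V = nRT/P = (0.2723 × 8.314 × 346) / (169 × 10³) = 0.00463 m³ = 4.63 L.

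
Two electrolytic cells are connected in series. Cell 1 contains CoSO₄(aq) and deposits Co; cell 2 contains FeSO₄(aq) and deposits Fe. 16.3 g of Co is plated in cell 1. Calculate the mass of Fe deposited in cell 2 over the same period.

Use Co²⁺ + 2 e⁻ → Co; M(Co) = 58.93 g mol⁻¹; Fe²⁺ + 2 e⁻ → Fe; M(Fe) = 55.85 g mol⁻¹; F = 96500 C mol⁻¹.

n(Co) = 16.3 / 58.93 = 0.2766 mol.
Since Co²⁺ + 2 e⁻ → Co, n(e⁻) passed = 2 × 0.2766 = 0.5532 mol.
Cells in series carry the same charge, so the same 0.5532 mol of electrons passes through cell 2.
Fe²⁺ + 2 e⁻ → Fe, so n(Fe) = 0.5532 / 2 = 0.2766 mol.
m(Fe) = 0.2766 × 55.85 = 15.4 g.

15.4 g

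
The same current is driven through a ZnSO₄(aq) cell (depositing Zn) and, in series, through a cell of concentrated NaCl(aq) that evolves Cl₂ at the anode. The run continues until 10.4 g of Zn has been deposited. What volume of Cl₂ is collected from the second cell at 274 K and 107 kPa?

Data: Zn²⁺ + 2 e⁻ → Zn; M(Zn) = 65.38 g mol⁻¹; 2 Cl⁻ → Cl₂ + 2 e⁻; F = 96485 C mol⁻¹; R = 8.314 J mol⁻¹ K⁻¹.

n(Zn) = 10.4 / 65.38 = 0.1591 mol, so n(e⁻) = 2 × 0.1591 = 0.3181 mol.
The cells are in series, so the same 0.3181 mol of electrons passes through the second cell.
2 Cl⁻ → Cl₂ + 2 e⁻ — 2 mol e⁻ per mol Cl₂, so n(Cl₂) = 0.3181/2 = 0.1591 mol.
V = nRT/P = (0.1591 × 8.314 × 274) / (107 × 10³) = 0.00339 m³ = 3.39 L.

3.39 L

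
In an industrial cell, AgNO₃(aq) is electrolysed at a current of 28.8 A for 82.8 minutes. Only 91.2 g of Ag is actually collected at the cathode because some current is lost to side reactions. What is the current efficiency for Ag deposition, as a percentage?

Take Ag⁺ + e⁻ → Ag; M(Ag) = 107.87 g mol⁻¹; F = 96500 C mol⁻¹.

57.0 %

Q = I·t = 28.80 × 4968.0 = 143100 C; n(e⁻) = 143100/96500 = 1.483 mol.
Theoretical n(Ag) = n(e⁻)/1 = 1.483 mol, i.e. m_theo = 1.483 × 107.87 = 159.9 g.
Efficiency = m_actual / m_theo = 91.2 / 159.9 = 57.0 %.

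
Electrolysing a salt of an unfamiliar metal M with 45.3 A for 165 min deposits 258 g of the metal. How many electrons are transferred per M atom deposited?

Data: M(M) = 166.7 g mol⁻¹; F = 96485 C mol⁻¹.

Q = I·t = 45.30 A × 9900.0 s = 448500 C, so n(e⁻) = 448500/96485 = 4.648 mol.
n(M) deposited = 258 / 166.7 = 1.548 mol.
Electrons per atom = n(e⁻)/n(M) = 4.648 / 1.548 = 3.00 ≈ 3, so the ion is M³⁺.

3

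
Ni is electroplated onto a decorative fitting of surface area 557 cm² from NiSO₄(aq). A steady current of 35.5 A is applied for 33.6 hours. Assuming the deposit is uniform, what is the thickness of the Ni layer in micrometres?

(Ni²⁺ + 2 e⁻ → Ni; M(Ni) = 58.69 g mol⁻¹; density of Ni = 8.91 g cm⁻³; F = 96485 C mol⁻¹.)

Q = I·t = 35.50 × 120960 = 4294000 C; n(e⁻) = 44.51 mol.
n(Ni) = n(e⁻)/2 = 22.25 mol, so m = 22.25 × 58.69 = 1306 g.
Volume = m/ρ = 1306 / 8.91 = 146.6 cm³.
Thickness = V/A = 146.6 / 557 = 0.263 cm = 2630 μm.

2630 μm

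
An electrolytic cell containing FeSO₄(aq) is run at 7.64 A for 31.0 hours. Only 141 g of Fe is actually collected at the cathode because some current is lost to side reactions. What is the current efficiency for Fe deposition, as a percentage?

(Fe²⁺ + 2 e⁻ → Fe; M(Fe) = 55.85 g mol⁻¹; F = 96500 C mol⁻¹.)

57.1 %

Q = I·t = 7.640 × 111600 = 852600 C; n(e⁻) = 852600/96500 = 8.835 mol.
Theoretical n(Fe) = n(e⁻)/2 = 4.418 mol, i.e. m_theo = 4.418 × 55.85 = 246.7 g.
Efficiency = m_actual / m_theo = 141 / 246.7 = 57.1 %.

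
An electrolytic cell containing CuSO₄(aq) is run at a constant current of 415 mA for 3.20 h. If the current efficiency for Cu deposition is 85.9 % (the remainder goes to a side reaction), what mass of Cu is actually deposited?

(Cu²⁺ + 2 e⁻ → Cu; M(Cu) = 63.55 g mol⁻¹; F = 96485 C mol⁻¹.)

Q = I·t = 0.4150 × 11520 = 4781 C.
n(e⁻) = 4781/96485 = 0.04955 mol; theoretically n(Cu) = 0.04955/2 = 0.02477 mol, m_theo = 1.574 g.
At 85.9 % efficiency, m_actual = 0.859 × 1.574 = 1.35 g.

1.35 g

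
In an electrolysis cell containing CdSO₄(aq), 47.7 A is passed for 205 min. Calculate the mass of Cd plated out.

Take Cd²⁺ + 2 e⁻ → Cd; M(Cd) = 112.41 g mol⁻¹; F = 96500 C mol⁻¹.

342 g

Q = I·t = 47.70 A × 12300 s = 586700 C.
n(e⁻) = Q/F = 586700 / 96500 = 6.080 mol.
Cd²⁺ + 2 e⁻ → Cd, so n(Cd) = n(e⁻)/2 = 3.040 mol.
m = n·M = 3.040 × 112.41 = 342 g.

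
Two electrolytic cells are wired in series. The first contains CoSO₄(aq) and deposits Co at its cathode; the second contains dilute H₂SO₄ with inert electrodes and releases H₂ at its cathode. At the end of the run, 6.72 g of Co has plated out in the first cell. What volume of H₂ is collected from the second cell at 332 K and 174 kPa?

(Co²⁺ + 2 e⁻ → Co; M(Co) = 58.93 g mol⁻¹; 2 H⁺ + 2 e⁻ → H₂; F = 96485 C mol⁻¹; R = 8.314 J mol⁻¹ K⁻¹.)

1.81 L

n(Co) = 6.72 / 58.93 = 0.1140 mol, so n(e⁻) = 2 × 0.1140 = 0.2281 mol.
The cells are in series, so the same 0.2281 mol of electrons passes through the second cell.
2 H⁺ + 2 e⁻ → H₂ — 2 mol e⁻ per mol H₂, so n(H₂) = 0.2281/2 = 0.1140 mol.
V = nRT/P = (0.1140 × 8.314 × 332) / (174 × 10³) = 0.00181 m³ = 1.81 L.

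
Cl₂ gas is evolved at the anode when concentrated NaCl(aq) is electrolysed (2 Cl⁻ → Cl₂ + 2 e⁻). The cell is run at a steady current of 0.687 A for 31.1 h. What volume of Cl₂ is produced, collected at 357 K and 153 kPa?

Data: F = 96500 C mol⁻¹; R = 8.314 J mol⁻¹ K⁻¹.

7.73 L

Q = I·t = 0.6870 A × 111960 s = 76920 C.
n(e⁻) = Q/F = 76920 / 96500 = 0.7971 mol.
2 electrons are transferred per Cl₂ molecule, so n(Cl₂) = 0.7971 / 2 = 0.3985 mol.
V = nRT/P = (0.3985 × 8.314 × 357) / (153 × 10³ Pa) = 0.00773 m³ = 7.73 L.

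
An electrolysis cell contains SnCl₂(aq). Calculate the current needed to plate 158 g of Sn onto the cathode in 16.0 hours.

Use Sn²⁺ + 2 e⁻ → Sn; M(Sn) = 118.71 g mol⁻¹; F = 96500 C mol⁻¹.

4.46 A

n(Sn) = 158 / 118.71 = 1.331 mol.
n(e⁻) = 2 × 1.331 = 2.662 mol.
Q = n(e⁻)·F = 2.662 × 96500 = 256900 C.
I = Q/t = 256900 / 57600 s = 4.46 A.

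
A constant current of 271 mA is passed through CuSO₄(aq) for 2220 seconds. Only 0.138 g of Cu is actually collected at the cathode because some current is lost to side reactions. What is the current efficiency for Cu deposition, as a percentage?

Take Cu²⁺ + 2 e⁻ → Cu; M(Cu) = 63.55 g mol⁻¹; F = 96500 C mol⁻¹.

69.7 %

Q = I·t = 0.2710 × 2220.0 = 601.6 C; n(e⁻) = 601.6/96500 = 0.006234 mol.
Theoretical n(Cu) = n(e⁻)/2 = 0.003117 mol, i.e. m_theo = 0.003117 × 63.55 = 0.1981 g.
Efficiency = m_actual / m_theo = 0.138 / 0.1981 = 69.7 %.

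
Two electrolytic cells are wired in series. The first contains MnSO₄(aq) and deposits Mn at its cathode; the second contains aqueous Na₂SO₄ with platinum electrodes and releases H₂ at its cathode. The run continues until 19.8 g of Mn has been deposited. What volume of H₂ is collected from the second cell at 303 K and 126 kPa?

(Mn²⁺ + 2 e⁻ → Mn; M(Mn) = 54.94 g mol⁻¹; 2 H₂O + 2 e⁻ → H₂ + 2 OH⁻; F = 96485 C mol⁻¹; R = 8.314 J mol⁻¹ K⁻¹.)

n(Mn) = 19.8 / 54.94 = 0.3604 mol, so n(e⁻) = 2 × 0.3604 = 0.7208 mol.
The cells are in series, so the same 0.7208 mol of electrons passes through the second cell.
2 H₂O + 2 e⁻ → H₂ + 2 OH⁻ — 2 mol e⁻ per mol H₂, so n(H₂) = 0.7208/2 = 0.3604 mol.
V = nRT/P = (0.3604 × 8.314 × 303) / (126 × 10³) = 0.00721 m³ = 7.21 L.

7.21 L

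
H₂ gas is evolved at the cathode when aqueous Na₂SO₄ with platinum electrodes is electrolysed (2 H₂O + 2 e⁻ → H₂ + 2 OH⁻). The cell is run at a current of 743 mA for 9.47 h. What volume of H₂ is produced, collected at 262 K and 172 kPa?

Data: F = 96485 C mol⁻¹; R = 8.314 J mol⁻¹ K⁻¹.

Q = I·t = 0.7430 A × 34092 s = 25330 C.
n(e⁻) = Q/F = 25330 / 96485 = 0.2625 mol.
2 electrons are transferred per H₂ molecule, so n(H₂) = 0.2625 / 2 = 0.1313 mol.
V = nRT/P = (0.1313 × 8.314 × 262) / (172 × 10³ Pa) = 0.00166 m³ = 1.66 L.

1.66 L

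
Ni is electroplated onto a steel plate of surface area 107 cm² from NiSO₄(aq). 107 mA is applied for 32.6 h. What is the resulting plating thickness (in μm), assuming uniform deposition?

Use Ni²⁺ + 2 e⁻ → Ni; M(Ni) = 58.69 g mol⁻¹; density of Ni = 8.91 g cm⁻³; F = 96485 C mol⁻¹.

Q = I·t = 0.1070 × 117360 = 12560 C; n(e⁻) = 0.1301 mol.
n(Ni) = n(e⁻)/2 = 0.06507 mol, so m = 0.06507 × 58.69 = 3.819 g.
Volume = m/ρ = 3.819 / 8.91 = 0.4286 cm³.
Thickness = V/A = 0.4286 / 107 = 0.00401 cm = 40.1 μm.

40.1 μm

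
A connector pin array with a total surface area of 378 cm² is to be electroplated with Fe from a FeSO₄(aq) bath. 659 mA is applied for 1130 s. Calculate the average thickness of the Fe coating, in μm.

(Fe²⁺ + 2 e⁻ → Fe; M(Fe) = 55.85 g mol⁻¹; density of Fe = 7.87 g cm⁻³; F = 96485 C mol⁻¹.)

0.724 μm

Q = I·t = 0.6590 × 1130.0 = 744.7 C; n(e⁻) = 0.007718 mol.
n(Fe) = n(e⁻)/2 = 0.003859 mol, so m = 0.003859 × 55.85 = 0.2155 g.
Volume = m/ρ = 0.2155 / 7.87 = 0.02739 cm³.
Thickness = V/A = 0.02739 / 378 = 7.24 × 10⁻⁵ cm = 0.724 μm.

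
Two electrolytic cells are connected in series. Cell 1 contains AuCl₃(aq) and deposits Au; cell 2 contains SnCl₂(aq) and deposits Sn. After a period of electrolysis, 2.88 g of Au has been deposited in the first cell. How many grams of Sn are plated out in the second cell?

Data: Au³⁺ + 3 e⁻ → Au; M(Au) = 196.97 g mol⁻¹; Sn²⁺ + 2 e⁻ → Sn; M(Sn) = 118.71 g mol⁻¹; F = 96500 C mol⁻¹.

n(Au) = 2.88 / 196.97 = 0.01462 mol.
Since Au³⁺ + 3 e⁻ → Au, n(e⁻) passed = 3 × 0.01462 = 0.04386 mol.
Cells in series carry the same charge, so the same 0.04386 mol of electrons passes through cell 2.
Sn²⁺ + 2 e⁻ → Sn, so n(Sn) = 0.04386 / 2 = 0.02193 mol.
m(Sn) = 0.02193 × 118.71 = 2.60 g.

2.60 g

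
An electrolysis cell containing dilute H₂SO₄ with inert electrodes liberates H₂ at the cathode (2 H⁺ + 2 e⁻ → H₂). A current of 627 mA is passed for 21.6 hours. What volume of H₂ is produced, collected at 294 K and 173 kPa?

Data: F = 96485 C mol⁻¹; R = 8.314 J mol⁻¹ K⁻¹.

3.57 L

Q = I·t = 0.6270 A × 77760 s = 48760 C.
n(e⁻) = Q/F = 48760 / 96485 = 0.5053 mol.
2 electrons are transferred per H₂ molecule, so n(H₂) = 0.5053 / 2 = 0.2527 mol.
V = nRT/P = (0.2527 × 8.314 × 294) / (173 × 10³ Pa) = 0.00357 m³ = 3.57 L.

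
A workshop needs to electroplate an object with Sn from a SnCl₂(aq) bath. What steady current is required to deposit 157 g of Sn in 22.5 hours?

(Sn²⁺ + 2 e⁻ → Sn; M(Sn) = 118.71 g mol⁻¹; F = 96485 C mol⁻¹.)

n(Sn) = 157 / 118.71 = 1.323 mol.
n(e⁻) = 2 × 1.323 = 2.645 mol.
Q = n(e⁻)·F = 2.645 × 96485 = 255200 C.
I = Q/t = 255200 / 81000 s = 3.15 A.

3.15 A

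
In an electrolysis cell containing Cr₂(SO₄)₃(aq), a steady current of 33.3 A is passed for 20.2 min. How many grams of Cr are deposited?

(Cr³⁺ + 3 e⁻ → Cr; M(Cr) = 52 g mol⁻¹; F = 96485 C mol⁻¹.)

7.25 g

Q = I·t = 33.30 A × 1212.0 s = 40360 C.
n(e⁻) = Q/F = 40360 / 96485 = 0.4183 mol.
Cr³⁺ + 3 e⁻ → Cr, so n(Cr) = n(e⁻)/3 = 0.1394 mol.
m = n·M = 0.1394 × 52 = 7.25 g.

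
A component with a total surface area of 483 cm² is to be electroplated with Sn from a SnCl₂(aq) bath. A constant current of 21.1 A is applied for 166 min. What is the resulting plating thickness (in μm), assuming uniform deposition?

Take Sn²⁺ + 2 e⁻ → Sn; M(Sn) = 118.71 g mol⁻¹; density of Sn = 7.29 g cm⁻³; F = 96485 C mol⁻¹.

367 μm

Q = I·t = 21.10 × 9960.0 = 210200 C; n(e⁻) = 2.178 mol.
n(Sn) = n(e⁻)/2 = 1.089 mol, so m = 1.089 × 118.71 = 129.3 g.
Volume = m/ρ = 129.3 / 7.29 = 17.73 cm³.
Thickness = V/A = 17.73 / 483 = 0.0367 cm = 367 μm.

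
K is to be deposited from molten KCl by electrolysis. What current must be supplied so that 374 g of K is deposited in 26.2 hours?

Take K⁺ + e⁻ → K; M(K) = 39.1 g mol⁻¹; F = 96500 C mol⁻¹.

n(K) = 374 / 39.1 = 9.565 mol.
n(e⁻) = 1 × 9.565 = 9.565 mol.
Q = n(e⁻)·F = 9.565 × 96500 = 923000 C.
I = Q/t = 923000 / 94320 s = 9.79 A.

9.79 A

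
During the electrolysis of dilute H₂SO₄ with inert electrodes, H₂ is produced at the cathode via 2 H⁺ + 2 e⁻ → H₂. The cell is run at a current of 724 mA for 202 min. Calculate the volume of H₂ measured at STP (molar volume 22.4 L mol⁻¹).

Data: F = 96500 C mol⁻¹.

1.02 L

Q = I·t = 0.7240 A × 12120 s = 8775 C.
n(e⁻) = Q/F = 8775 / 96500 = 0.09093 mol.
2 electrons are transferred per H₂ molecule, so n(H₂) = 0.09093 / 2 = 0.04547 mol.
V = n × V_m = 0.04547 × 22.4 = 1.02 L.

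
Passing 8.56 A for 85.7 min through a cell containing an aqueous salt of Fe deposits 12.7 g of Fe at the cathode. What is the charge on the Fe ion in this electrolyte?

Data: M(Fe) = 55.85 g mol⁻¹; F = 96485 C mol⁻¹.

Q = I·t = 8.560 A × 5142.0 s = 44020 C, so n(e⁻) = 44020/96485 = 0.4562 mol.
n(Fe) deposited = 12.7 / 55.85 = 0.2274 mol.
Electrons per atom = n(e⁻)/n(Fe) = 0.4562 / 0.2274 = 2.01 ≈ 2, so the ion is Fe²⁺.

+2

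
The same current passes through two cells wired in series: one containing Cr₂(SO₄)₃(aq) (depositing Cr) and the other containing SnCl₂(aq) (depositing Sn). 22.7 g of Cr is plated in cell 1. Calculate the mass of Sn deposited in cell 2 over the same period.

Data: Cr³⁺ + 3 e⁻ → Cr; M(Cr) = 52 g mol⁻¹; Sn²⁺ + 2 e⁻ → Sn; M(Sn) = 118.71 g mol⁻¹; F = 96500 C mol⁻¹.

n(Cr) = 22.7 / 52 = 0.4365 mol.
Since Cr³⁺ + 3 e⁻ → Cr, n(e⁻) passed = 3 × 0.4365 = 1.310 mol.
Cells in series carry the same charge, so the same 1.310 mol of electrons passes through cell 2.
Sn²⁺ + 2 e⁻ → Sn, so n(Sn) = 1.310 / 2 = 0.6548 mol.
m(Sn) = 0.6548 × 118.71 = 77.7 g.

77.7 g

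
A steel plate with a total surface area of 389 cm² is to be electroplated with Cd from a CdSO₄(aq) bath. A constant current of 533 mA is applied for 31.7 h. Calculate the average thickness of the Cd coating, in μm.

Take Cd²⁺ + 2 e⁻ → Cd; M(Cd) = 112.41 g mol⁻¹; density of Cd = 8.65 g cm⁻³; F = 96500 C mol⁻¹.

105 μm

Q = I·t = 0.5330 × 114120 = 60830 C; n(e⁻) = 0.6303 mol.
n(Cd) = n(e⁻)/2 = 0.3152 mol, so m = 0.3152 × 112.41 = 35.43 g.
Volume = m/ρ = 35.43 / 8.65 = 4.096 cm³.
Thickness = V/A = 4.096 / 389 = 0.0105 cm = 105 μm.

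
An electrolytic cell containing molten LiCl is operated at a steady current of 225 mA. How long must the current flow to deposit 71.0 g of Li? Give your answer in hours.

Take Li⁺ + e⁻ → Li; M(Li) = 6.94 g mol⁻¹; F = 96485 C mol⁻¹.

n(Li) = m/M = 71.0 / 6.94 = 10.23 mol.
Each Li atom requires 1 electron, so n(e⁻) = 1 × 10.23 = 10.23 mol.
Q = n(e⁻)·F = 10.23 × 96485 = 987100 C.
t = Q/I = 987100 / 0.2250 A = 4387000 s = 1220 h.

1220 h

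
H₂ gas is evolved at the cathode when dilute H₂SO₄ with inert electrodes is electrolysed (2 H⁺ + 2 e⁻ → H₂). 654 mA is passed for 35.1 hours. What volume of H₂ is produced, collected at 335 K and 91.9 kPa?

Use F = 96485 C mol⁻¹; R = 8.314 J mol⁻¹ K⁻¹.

Q = I·t = 0.6540 A × 126360 s = 82640 C.
n(e⁻) = Q/F = 82640 / 96485 = 0.8565 mol.
2 electrons are transferred per H₂ molecule, so n(H₂) = 0.8565 / 2 = 0.4283 mol.
V = nRT/P = (0.4283 × 8.314 × 335) / (91.9 × 10³ Pa) = 0.0130 m³ = 13.0 L.

13.0 L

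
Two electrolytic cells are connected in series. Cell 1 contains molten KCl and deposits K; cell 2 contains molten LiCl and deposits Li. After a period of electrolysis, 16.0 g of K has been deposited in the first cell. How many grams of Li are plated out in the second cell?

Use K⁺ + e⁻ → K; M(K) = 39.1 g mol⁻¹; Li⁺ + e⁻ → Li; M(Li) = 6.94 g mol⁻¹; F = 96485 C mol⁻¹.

n(K) = 16.0 / 39.1 = 0.4092 mol.
Since K⁺ + e⁻ → K, n(e⁻) passed = 1 × 0.4092 = 0.4092 mol.
Cells in series carry the same charge, so the same 0.4092 mol of electrons passes through cell 2.
Li⁺ + e⁻ → Li, so n(Li) = 0.4092 / 1 = 0.4092 mol.
m(Li) = 0.4092 × 6.94 = 2.84 g.

2.84 g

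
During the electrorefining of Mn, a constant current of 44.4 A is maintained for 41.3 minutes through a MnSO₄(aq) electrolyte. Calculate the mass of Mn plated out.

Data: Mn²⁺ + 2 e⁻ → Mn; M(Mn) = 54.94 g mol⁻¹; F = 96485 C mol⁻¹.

31.3 g

Q = I·t = 44.40 A × 2478.0 s = 110000 C.
n(e⁻) = Q/F = 110000 / 96485 = 1.140 mol.
Mn²⁺ + 2 e⁻ → Mn, so n(Mn) = n(e⁻)/2 = 0.5702 mol.
m = n·M = 0.5702 × 54.94 = 31.3 g.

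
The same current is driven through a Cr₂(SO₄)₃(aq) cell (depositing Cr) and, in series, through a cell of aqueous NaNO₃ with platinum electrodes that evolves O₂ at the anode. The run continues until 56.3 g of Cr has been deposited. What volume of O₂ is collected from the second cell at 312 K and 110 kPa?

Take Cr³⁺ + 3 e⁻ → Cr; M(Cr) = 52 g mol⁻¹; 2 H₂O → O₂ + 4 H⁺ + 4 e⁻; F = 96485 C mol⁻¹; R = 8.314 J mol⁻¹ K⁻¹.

n(Cr) = 56.3 / 52 = 1.083 mol, so n(e⁻) = 3 × 1.083 = 3.248 mol.
The cells are in series, so the same 3.248 mol of electrons passes through the second cell.
2 H₂O → O₂ + 4 H⁺ + 4 e⁻ — 4 mol e⁻ per mol O₂, so n(O₂) = 3.248/4 = 0.8120 mol.
V = nRT/P = (0.8120 × 8.314 × 312) / (110 × 10³) = 0.0191 m³ = 19.1 L.

19.1 L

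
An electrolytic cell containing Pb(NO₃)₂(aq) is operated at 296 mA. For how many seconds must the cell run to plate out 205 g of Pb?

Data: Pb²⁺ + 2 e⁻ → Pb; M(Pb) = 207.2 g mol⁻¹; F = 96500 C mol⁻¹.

6.45 × 10⁵ s

n(Pb) = m/M = 205 / 207.2 = 0.9894 mol.
Each Pb atom requires 2 electrons, so n(e⁻) = 2 × 0.9894 = 1.979 mol.
Q = n(e⁻)·F = 1.979 × 96500 = 191000 C.
t = Q/I = 191000 / 0.2960 A = 645100 s.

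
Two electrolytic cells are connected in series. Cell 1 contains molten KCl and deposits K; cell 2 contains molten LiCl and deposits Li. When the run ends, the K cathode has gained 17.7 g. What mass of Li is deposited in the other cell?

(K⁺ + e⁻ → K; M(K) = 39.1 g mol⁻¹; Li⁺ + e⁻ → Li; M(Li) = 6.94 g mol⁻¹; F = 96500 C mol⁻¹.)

3.14 g

n(K) = 17.7 / 39.1 = 0.4527 mol.
Since K⁺ + e⁻ → K, n(e⁻) passed = 1 × 0.4527 = 0.4527 mol.
Cells in series carry the same charge, so the same 0.4527 mol of electrons passes through cell 2.
Li⁺ + e⁻ → Li, so n(Li) = 0.4527 / 1 = 0.4527 mol.
m(Li) = 0.4527 × 6.94 = 3.14 g.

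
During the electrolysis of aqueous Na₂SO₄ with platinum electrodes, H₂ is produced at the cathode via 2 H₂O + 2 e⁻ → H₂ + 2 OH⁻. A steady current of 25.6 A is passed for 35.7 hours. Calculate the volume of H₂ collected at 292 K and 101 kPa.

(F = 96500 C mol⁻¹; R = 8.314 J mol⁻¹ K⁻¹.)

Q = I·t = 25.60 A × 128520 s = 3290000 C.
n(e⁻) = Q/F = 3290000 / 96500 = 34.09 mol.
2 electrons are transferred per H₂ molecule, so n(H₂) = 34.09 / 2 = 17.05 mol.
V = nRT/P = (17.05 × 8.314 × 292) / (101 × 10³ Pa) = 0.410 m³ = 410 L.

410 L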